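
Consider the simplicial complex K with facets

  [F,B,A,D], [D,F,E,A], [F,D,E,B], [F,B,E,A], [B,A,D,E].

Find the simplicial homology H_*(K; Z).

K has 5 vertices, 10 edges, 10 triangles, 5 3-simplices.
rank ∂_0 = 0, rank ∂_1 = 4 ⇒ b_0 = 5 − 0 − 4 = 1; all invariant factors of ∂_1 are 1 so no torsion. So H_0 = Z.
rank ∂_1 = 4, rank ∂_2 = 6 ⇒ b_1 = 10 − 4 − 6 = 0; all invariant factors of ∂_2 are 1 so no torsion. So H_1 = 0.
rank ∂_2 = 6, rank ∂_3 = 4 ⇒ b_2 = 10 − 6 − 4 = 0; all invariant factors of ∂_3 are 1 so no torsion. So H_2 = 0.
rank ∂_3 = 4, rank ∂_4 = 0 ⇒ b_3 = 5 − 4 − 0 = 1. So H_3 = Z.

H_0 = Z,  H_1 = 0,  H_2 = 0,  H_3 = Z.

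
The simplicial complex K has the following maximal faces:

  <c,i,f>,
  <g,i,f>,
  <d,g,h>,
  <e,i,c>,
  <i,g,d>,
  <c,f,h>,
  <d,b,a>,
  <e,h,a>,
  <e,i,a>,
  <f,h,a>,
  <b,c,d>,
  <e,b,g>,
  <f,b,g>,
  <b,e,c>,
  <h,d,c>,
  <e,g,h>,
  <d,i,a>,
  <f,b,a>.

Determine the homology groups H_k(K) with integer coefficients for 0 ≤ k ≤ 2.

Take the total order a < b < c < d < e < f < g < h < i on the vertex set. Then K (dimension 2) consists of the simplices:

  0-simplices (9): a, b, c, d, e, f, g, h, i
  1-simplices (27): ab, ad, ae, af, ah, ai, bc, bd, be, bf, bg, cd, ce, cf, ch, ci, dg, dh, di, eg, eh, ei, fg, fh, fi, gh, gi
  2-simplices (18): abd, abf, adi, aeh, aei, afh, bcd, bce, beg, bfg, cdh, cei, cfh, cfi, dgh, dgi, egh, fgi

so the chain groups are C_0 ≅ Z^9, C_1 ≅ Z^27, C_2 ≅ Z^18.

The boundary map ∂_1: C_1 → C_0 maps an edge to its endpoints' difference, ∂[p,q] = q − p. For instance
  ∂ah = h − a.
As a 9×27 matrix over Z this has rank 8, with invariant factors (1,1,1,1,1,1,1,1).

Boundary ∂_2: C_2 → C_1 sends each 2-simplex [p,q,r] to [q,r] − [p,r] + [p,q]. For instance
  ∂dgh = gh − dh + dg,
  ∂bfg = fg − bg + bf.
The resulting 27×18 matrix has rank 17, and its Smith normal form has invariant factors (1,1,1,1,1,1,1,1,1,1,1,1,1,1,1,1,1).

Reading off H_k = ker ∂_k / im ∂_{k+1}:

  H_0: rank C_0 − rank ∂_1 = 9 − 8 = 1, and the invariant factors of ∂_1 are all 1, so H_0 = Z.
  H_1: rank ker ∂_1 − rank ∂_2 = (27 − 8) − 17 = 2, and the invariant factors of ∂_2 are all 1, so H_1 = Z^2.
  H_2: rank ker ∂_2 − rank ∂_3 = (18 − 17) − 0 = 1, and there is no ∂_3, so H_2 = Z.

H_0 = Z,  H_1 = Z^2,  H_2 = Z.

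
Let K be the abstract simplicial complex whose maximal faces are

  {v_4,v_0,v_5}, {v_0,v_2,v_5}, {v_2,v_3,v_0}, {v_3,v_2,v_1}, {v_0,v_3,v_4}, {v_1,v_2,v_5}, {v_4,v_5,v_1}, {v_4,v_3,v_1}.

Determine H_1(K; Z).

Fix the vertex order v_0 < v_1 < v_2 < v_3 < v_4 < v_5 and write every simplex with vertices in increasing order. Then dim K = 2 and the simplices of K are:

  0-simplices (6): [v_0], [v_1], [v_2], [v_3], [v_4], [v_5]
  1-simplices (12): [v_0,v_2], [v_0,v_3], [v_0,v_4], [v_0,v_5], [v_1,v_2], [v_1,v_3], [v_1,v_4], [v_1,v_5], [v_2,v_3], [v_2,v_5], [v_3,v_4], [v_4,v_5]
  2-simplices (8): [v_0,v_2,v_3], [v_0,v_2,v_5], [v_0,v_3,v_4], [v_0,v_4,v_5], [v_1,v_2,v_3], [v_1,v_2,v_5], [v_1,v_3,v_4], [v_1,v_4,v_5]

so the chain groups are C_0 ≅ Z^6, C_1 ≅ Z^12, C_2 ≅ Z^8.

Boundary ∂_1: C_1 → C_0 maps an edge to its endpoints' difference, ∂[p,q] = q − p. For instance
  ∂[v_1,v_2] = [v_2] − [v_1].
The 6×12 boundary matrix has rank 5 and Smith normal form diag(1,1,1,1,1).

∂_2: C_2 → C_1 maps a triangle to the signed sum of its edges. For instance
  ∂[v_1,v_2,v_3] = [v_2,v_3] − [v_1,v_3] + [v_1,v_2],
  ∂[v_0,v_3,v_4] = [v_3,v_4] − [v_0,v_4] + [v_0,v_3].
The resulting 12×8 matrix has rank 7, and its Smith normal form has invariant factors (1,1,1,1,1,1,1).

Now H_k = ker ∂_k / im ∂_{k+1}, so:

  H_1: rank ker ∂_1 − rank ∂_2 = (12 − 5) − 7 = 0, and the invariant factors of ∂_2 are all 1, so H_1 = 0.

(K is a triangulation of the 2-sphere S^2.)

H_1 = 0.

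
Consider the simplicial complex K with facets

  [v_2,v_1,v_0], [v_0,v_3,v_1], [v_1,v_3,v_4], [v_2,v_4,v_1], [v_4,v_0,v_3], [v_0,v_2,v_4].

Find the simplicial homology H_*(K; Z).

Take the total order v_0 < v_1 < v_2 < v_3 < v_4 on the vertex set. Then K (dimension 2) consists of the simplices:

  0-simplices (5): [v_0], [v_1], [v_2], [v_3], [v_4]
  1-simplices (9): [v_0,v_1], [v_0,v_2], [v_0,v_3], [v_0,v_4], [v_1,v_2], [v_1,v_3], [v_1,v_4], [v_2,v_4], [v_3,v_4]
  2-simplices (6): [v_0,v_1,v_2], [v_0,v_1,v_3], [v_0,v_2,v_4], [v_0,v_3,v_4], [v_1,v_2,v_4], [v_1,v_3,v_4]

giving chain groups C_0 ≅ Z^5, C_1 ≅ Z^9, C_2 ≅ Z^6.

The boundary map ∂_1: C_1 → C_0 sends each edge [p,q] (with p < q) to q − p. For instance
  ∂[v_1,v_2] = [v_2] − [v_1].
The resulting 5×9 matrix has rank 4, and its Smith normal form has invariant factors (1,1,1,1).

The boundary map ∂_2: C_2 → C_1 maps a triangle to the signed sum of its edges. For instance
  ∂[v_0,v_3,v_4] = [v_3,v_4] − [v_0,v_4] + [v_0,v_3],
  ∂[v_1,v_2,v_4] = [v_2,v_4] − [v_1,v_4] + [v_1,v_2].
The resulting 9×6 matrix has rank 5, and its Smith normal form has invariant factors (1,1,1,1,1).

From H_k ≅ ker(∂_k) / im(∂_{k+1}) we obtain:

  H_0: rank C_0 − rank ∂_1 = 5 − 4 = 1, and the invariant factors of ∂_1 are all 1, so H_0 = Z.
  H_1: rank ker ∂_1 − rank ∂_2 = (9 − 4) − 5 = 0, and the invariant factors of ∂_2 are all 1, so H_1 = 0.
  H_2: rank ker ∂_2 − rank ∂_3 = (6 − 5) − 0 = 1, and there is no ∂_3, so H_2 = Z.

H_0 ≅ Z,  H_1 = 0,  H_2 ≅ Z.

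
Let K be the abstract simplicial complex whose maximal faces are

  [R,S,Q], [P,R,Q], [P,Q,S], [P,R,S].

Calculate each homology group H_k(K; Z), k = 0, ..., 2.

We work with the vertex ordering P < Q < R < S. The simplices of K, each written with vertices in increasing order, are:

  0-simplices (4): P, Q, R, S
  1-simplices (6): PQ, PR, PS, QR, QS, RS
  2-simplices (4): PQR, PQS, PRS, QRS

Hence C_0 ≅ Z^4, C_1 ≅ Z^6, C_2 ≅ Z^4.

∂_1: C_1 → C_0 sends each edge [p,q] (with p < q) to q − p.
The 4×6 boundary matrix has rank 3 and Smith normal form diag(1,1,1).

∂_2: C_2 → C_1 acts by ∂[p,q,r] = [q,r] − [p,r] + [p,q]. For instance
  ∂PQS = QS − PS + PQ,
  ∂PQR = QR − PR + PQ.
This gives a 6×4 integer matrix of rank 3; reducing to Smith normal form yields diagonal entries (1,1,1).

From H_k ≅ ker(∂_k) / im(∂_{k+1}) we obtain:

  H_0: rank C_0 − rank ∂_1 = 4 − 3 = 1, and the invariant factors of ∂_1 are all 1, so H_0 = Z.
  H_1: rank ker ∂_1 − rank ∂_2 = (6 − 3) − 3 = 0, and the invariant factors of ∂_2 are all 1, so H_1 = 0.
  H_2: rank ker ∂_2 − rank ∂_3 = (4 − 3) − 0 = 1, and there is no ∂_3, so H_2 = Z.

As a check, the Euler characteristic is 4 − 6 + 4 = 2, which agrees with 1 − 0 + 1 = 2.

H_0 = Z,  H_1 = 0,  H_2 = Z.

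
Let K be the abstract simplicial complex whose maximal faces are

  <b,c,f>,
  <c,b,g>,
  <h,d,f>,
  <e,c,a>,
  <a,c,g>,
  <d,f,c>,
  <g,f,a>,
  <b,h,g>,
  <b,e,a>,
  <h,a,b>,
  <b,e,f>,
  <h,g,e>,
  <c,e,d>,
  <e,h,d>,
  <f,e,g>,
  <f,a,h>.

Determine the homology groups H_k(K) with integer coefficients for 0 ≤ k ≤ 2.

H_0 ≅ Z,  H_1 ≅ Z^2,  H_2 ≅ Z.

Take the total order a < b < c < d < e < f < g < h on the vertex set. Then K (dimension 2) consists of the simplices:

  0-simplices (8): a, b, c, d, e, f, g, h
  1-simplices (24): ab, ac, ae, af, ag, ah, bc, be, bf, bg, bh, cd, ce, cf, cg, de, df, dh, ef, eg, eh, fg, fh, gh
  2-simplices (16): abe, abh, ace, acg, afg, afh, bcf, bcg, bef, bgh, cde, cdf, deh, dfh, efg, egh

so the chain groups are C_0 ≅ Z^8, C_1 ≅ Z^24, C_2 ≅ Z^16.

∂_1: C_1 → C_0 is given by ∂[p,q] = [q] − [p]. For instance
  ∂eg = g − e.
The resulting 8×24 matrix has rank 7, and its Smith normal form has invariant factors (1,1,1,1,1,1,1).

Boundary ∂_2: C_2 → C_1 maps a triangle to the signed sum of its edges. For instance
  ∂afg = fg − ag + af,
  ∂abe = be − ae + ab.
The resulting 24×16 matrix has rank 15, and its Smith normal form has invariant factors (1,1,1,1,1,1,1,1,1,1,1,1,1,1,1).

Now H_k = ker ∂_k / im ∂_{k+1}, so:

  H_0: rank C_0 − rank ∂_1 = 8 − 7 = 1, and the invariant factors of ∂_1 are all 1, so H_0 = Z.
  H_1: rank ker ∂_1 − rank ∂_2 = (24 − 7) − 15 = 2, and the invariant factors of ∂_2 are all 1, so H_1 = Z^2.
  H_2: rank ker ∂_2 − rank ∂_3 = (16 − 15) − 0 = 1, and there is no ∂_3, so H_2 = Z.

(K is a triangulation of the torus T^2.)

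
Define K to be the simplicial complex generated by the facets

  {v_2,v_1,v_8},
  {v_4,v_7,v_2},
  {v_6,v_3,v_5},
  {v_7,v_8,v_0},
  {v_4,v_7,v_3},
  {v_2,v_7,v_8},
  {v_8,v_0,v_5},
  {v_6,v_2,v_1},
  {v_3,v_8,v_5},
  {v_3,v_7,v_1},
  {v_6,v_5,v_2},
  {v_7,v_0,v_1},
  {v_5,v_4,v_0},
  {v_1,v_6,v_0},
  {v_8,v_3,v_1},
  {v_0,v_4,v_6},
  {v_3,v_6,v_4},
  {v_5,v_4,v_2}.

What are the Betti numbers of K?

b_0 = 1, b_1 = 1, b_2 = 0.

We work with the vertex ordering v_0 < v_1 < v_2 < v_3 < v_4 < v_5 < v_6 < v_7 < v_8. The simplices of K, each written with vertices in increasing order, are:

  0-simplices (9): [v_0], [v_1], [v_2], [v_3], [v_4], [v_5], [v_6], [v_7], [v_8]
  1-simplices (27): (27 of them)
  2-simplices (18): (18 of them)

Hence C_0 ≅ Z^9, C_1 ≅ Z^27, C_2 ≅ Z^18.

The boundary map ∂_1: C_1 → C_0 is given by ∂[p,q] = [q] − [p]. For instance
  ∂[v_0,v_5] = [v_5] − [v_0].
The 9×27 boundary matrix has rank 8 and Smith normal form diag(1,1,1,1,1,1,1,1).

Boundary ∂_2: C_2 → C_1 sends each 2-simplex [p,q,r] to [q,r] − [p,r] + [p,q]. For instance
  ∂[v_2,v_5,v_6] = [v_5,v_6] − [v_2,v_6] + [v_2,v_5],
  ∂[v_0,v_7,v_8] = [v_7,v_8] − [v_0,v_8] + [v_0,v_7].
This gives a 27×18 integer matrix of rank 18; reducing to Smith normal form yields diagonal entries (1,1,1,1,1,1,1,1,1,1,1,1,1,1,1,1,1,2).

From H_k ≅ ker(∂_k) / im(∂_{k+1}) we obtain:

  H_0: rank C_0 − rank ∂_1 = 9 − 8 = 1, and the invariant factors of ∂_1 are all 1, so H_0 ≅ Z.
  H_1: rank ker ∂_1 − rank ∂_2 = (27 − 8) − 18 = 1, and ∂_2 has invariant factor 2 > 1, so H_1 ≅ Z ⊕ Z/2.
  H_2: rank ker ∂_2 − rank ∂_3 = (18 − 18) − 0 = 0, and there is no ∂_3, so H_2 ≅ 0.

Hence the Betti numbers are b_0 = 1, b_1 = 1, b_2 = 0.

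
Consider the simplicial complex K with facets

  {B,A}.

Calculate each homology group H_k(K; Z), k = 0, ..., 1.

Order the vertices as A < B. Listing each simplex with vertices in this order, K has dimension 1 with simplices:

  0-simplices (2): A, B
  1-simplices (1): AB

Hence C_0 ≅ Z^2, C_1 ≅ Z^1.

The boundary map ∂_1: C_1 → C_0 is given by ∂[p,q] = [q] − [p].
This gives a 2×1 integer matrix of rank 1; reducing to Smith normal form yields diagonal entries (1).

Computing H_k = (kernel of ∂_k) / (image of ∂_{k+1}):

  H_0: rank C_0 − rank ∂_1 = 2 − 1 = 1, and the invariant factors of ∂_1 are all 1, so H_0 = Z.
  H_1: rank ker ∂_1 − rank ∂_2 = (1 − 1) − 0 = 0, and there is no ∂_2, so H_1 = 0.

H_0 ≅ Z,  H_1 = 0.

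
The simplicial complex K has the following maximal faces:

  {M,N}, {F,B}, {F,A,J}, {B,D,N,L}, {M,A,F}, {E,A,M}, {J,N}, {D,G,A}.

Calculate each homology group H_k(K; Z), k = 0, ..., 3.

We work with the vertex ordering A < B < D < E < F < G < J < L < M < N. The simplices of K, each written with vertices in increasing order, are:

  0-simplices (10): A, B, D, E, F, G, J, L, M, N
  1-simplices (19): AD, AE, AF, AG, AJ, AM, BD, BF, BL, BN, DG, DL, DN, EM, FJ, FM, JN, LN, MN
  2-simplices (8): ADG, AEM, AFJ, AFM, BDL, BDN, BLN, DLN
  3-simplices (1): BDLN

so the chain groups are C_0 ≅ Z^10, C_1 ≅ Z^19, C_2 ≅ Z^8, C_3 ≅ Z^1.

∂_1: C_1 → C_0 sends each edge [p,q] (with p < q) to q − p.
As a 10×19 matrix over Z this has rank 9, with invariant factors (1,1,1,1,1,1,1,1,1).

Boundary ∂_2: C_2 → C_1 sends each 2-simplex [p,q,r] to [q,r] − [p,r] + [p,q]. For instance
  ∂ADG = DG − AG + AD,
  ∂AFM = FM − AM + AF.
This gives a 19×8 integer matrix of rank 7; reducing to Smith normal form yields diagonal entries (1,1,1,1,1,1,1).

Boundary ∂_3: C_3 → C_2 sends each 3-simplex σ to the alternating sum Σ_i (−1)^i (σ with its i-th vertex removed). For instance
  ∂BDLN = DLN − BLN + BDN − BDL.
The resulting 8×1 matrix has rank 1, and its Smith normal form has invariant factors (1).

Computing H_k = (kernel of ∂_k) / (image of ∂_{k+1}):

  H_0: rank C_0 − rank ∂_1 = 10 − 9 = 1, and the invariant factors of ∂_1 are all 1, so H_0 ≅ Z.
  H_1: rank ker ∂_1 − rank ∂_2 = (19 − 9) − 7 = 3, and the invariant factors of ∂_2 are all 1, so H_1 ≅ Z^3.
  H_2: rank ker ∂_2 − rank ∂_3 = (8 − 7) − 1 = 0, and the invariant factors of ∂_3 are all 1, so H_2 ≅ 0.
  H_3: rank ker ∂_3 − rank ∂_4 = (1 − 1) − 0 = 0, and there is no ∂_4, so H_3 ≅ 0.

H_0 ≅ Z,  H_1 ≅ Z^3,  H_2 = 0,  H_3 = 0.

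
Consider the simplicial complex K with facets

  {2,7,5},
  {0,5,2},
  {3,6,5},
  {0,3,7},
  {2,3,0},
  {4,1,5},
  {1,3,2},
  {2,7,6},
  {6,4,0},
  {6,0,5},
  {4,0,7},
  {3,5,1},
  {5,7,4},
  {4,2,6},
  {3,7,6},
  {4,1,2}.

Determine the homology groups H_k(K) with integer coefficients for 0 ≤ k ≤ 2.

H_0 = Z,  H_1 = Z^2,  H_2 = Z.

Order the vertices as 0 < 1 < 2 < 3 < 4 < 5 < 6 < 7. Listing each simplex with vertices in this order, K has dimension 2 with simplices:

  0-simplices (8): [0], [1], [2], [3], [4], [5], [6], [7]
  1-simplices (24): (24 of them)
  2-simplices (16): [0,2,3], [0,2,5], [0,3,7], [0,4,6], [0,4,7], [0,5,6], [1,2,3], [1,2,4], [1,3,5], [1,4,5], [2,4,6], [2,5,7], [2,6,7], [3,5,6], [3,6,7], [4,5,7]

Hence C_0 ≅ Z^8, C_1 ≅ Z^24, C_2 ≅ Z^16.

∂_1: C_1 → C_0 sends each edge [p,q] (with p < q) to q − p. For instance
  ∂[0,5] = [5] − [0].
As a 8×24 matrix over Z this has rank 7, with invariant factors (1,1,1,1,1,1,1).

Boundary ∂_2: C_2 → C_1 acts by ∂[p,q,r] = [q,r] − [p,r] + [p,q]. For instance
  ∂[1,4,5] = [4,5] − [1,5] + [1,4],
  ∂[4,5,7] = [5,7] − [4,7] + [4,5].
The 24×16 boundary matrix has rank 15 and Smith normal form diag(1,1,1,1,1,1,1,1,1,1,1,1,1,1,1).

Now H_k = ker ∂_k / im ∂_{k+1}, so:

  H_0: rank C_0 − rank ∂_1 = 8 − 7 = 1, and the invariant factors of ∂_1 are all 1, so H_0 ≅ Z.
  H_1: rank ker ∂_1 − rank ∂_2 = (24 − 7) − 15 = 2, and the invariant factors of ∂_2 are all 1, so H_1 ≅ Z^2.
  H_2: rank ker ∂_2 − rank ∂_3 = (16 − 15) − 0 = 1, and there is no ∂_3, so H_2 ≅ Z.

As a check, the Euler characteristic is 8 − 24 + 16 = 0, which agrees with 1 − 2 + 1 = 0.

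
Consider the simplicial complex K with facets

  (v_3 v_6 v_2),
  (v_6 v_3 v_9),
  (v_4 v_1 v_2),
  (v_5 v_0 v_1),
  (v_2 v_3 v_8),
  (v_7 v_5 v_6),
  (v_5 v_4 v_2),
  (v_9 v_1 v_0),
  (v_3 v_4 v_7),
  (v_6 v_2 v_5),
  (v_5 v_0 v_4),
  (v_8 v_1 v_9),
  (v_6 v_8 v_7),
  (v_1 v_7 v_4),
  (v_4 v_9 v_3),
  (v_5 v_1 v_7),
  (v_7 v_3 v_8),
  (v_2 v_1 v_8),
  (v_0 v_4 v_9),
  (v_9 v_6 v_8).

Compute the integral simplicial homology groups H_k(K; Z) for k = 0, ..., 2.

Fix the vertex order v_0 < v_1 < v_2 < v_3 < v_4 < v_5 < v_6 < v_7 < v_8 < v_9 and write every simplex with vertices in increasing order. Then dim K = 2 and the simplices of K are:

  0-simplices (10): [v_0], [v_1], [v_2], [v_3], [v_4], [v_5], [v_6], [v_7], [v_8], [v_9]
  1-simplices (30): (30 of them)
  2-simplices (20): (20 of them)

giving chain groups C_0 ≅ Z^10, C_1 ≅ Z^30, C_2 ≅ Z^20.

The boundary map ∂_1: C_1 → C_0 sends each edge [p,q] (with p < q) to q − p. For instance
  ∂[v_1,v_4] = [v_4] − [v_1].
As a 10×30 matrix over Z this has rank 9, with invariant factors (1,1,1,1,1,1,1,1,1).

∂_2: C_2 → C_1 acts by ∂[p,q,r] = [q,r] − [p,r] + [p,q]. For instance
  ∂[v_1,v_4,v_7] = [v_4,v_7] − [v_1,v_7] + [v_1,v_4],
  ∂[v_1,v_8,v_9] = [v_8,v_9] − [v_1,v_9] + [v_1,v_8].
The 30×20 boundary matrix has rank 20 and Smith normal form diag(1,1,1,1,1,1,1,1,1,1,1,1,1,1,1,1,1,1,1,2).

Computing H_k = (kernel of ∂_k) / (image of ∂_{k+1}):

  H_0: rank C_0 − rank ∂_1 = 10 − 9 = 1, and the invariant factors of ∂_1 are all 1, so H_0 ≅ Z.
  H_1: rank ker ∂_1 − rank ∂_2 = (30 − 9) − 20 = 1, and ∂_2 has invariant factor 2 > 1, so H_1 ≅ Z ⊕ Z/2Z.
  H_2: rank ker ∂_2 − rank ∂_3 = (20 − 20) − 0 = 0, and there is no ∂_3, so H_2 ≅ 0.

As a check, the Euler characteristic is 10 − 30 + 20 = 0, which agrees with 1 − 1 + 0 = 0.

H_0 ≅ Z,  H_1 ≅ Z ⊕ Z/2Z,  H_2 = 0.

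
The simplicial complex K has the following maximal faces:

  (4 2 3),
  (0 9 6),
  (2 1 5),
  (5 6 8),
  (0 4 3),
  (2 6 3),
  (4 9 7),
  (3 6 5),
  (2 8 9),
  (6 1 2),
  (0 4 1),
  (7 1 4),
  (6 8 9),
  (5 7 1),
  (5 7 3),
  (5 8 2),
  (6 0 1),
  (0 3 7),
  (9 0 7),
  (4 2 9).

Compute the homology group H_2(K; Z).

H_2 = 0.

K has 10 vertices, 30 edges, 20 triangles.
rank ∂_2 = 20, rank ∂_3 = 0 ⇒ b_2 = 20 − 20 − 0 = 0. So H_2 ≅ 0.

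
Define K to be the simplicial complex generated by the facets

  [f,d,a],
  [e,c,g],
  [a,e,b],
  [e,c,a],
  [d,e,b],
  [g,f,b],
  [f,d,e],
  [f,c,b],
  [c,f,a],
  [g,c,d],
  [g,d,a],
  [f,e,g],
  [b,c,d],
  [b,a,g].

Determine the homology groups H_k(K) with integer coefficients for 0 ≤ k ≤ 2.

We work with the vertex ordering a < b < c < d < e < f < g. The simplices of K, each written with vertices in increasing order, are:

  0-simplices (7): a, b, c, d, e, f, g
  1-simplices (21): ab, ac, ad, ae, af, ag, bc, bd, be, bf, bg, cd, ce, cf, cg, de, df, dg, ef, eg, fg
  2-simplices (14): abe, abg, ace, acf, adf, adg, bcd, bcf, bde, bfg, cdg, ceg, def, efg

Hence C_0 ≅ Z^7, C_1 ≅ Z^21, C_2 ≅ Z^14.

Boundary ∂_1: C_1 → C_0 sends each edge [p,q] (with p < q) to q − p.
This gives a 7×21 integer matrix of rank 6; reducing to Smith normal form yields diagonal entries (1,1,1,1,1,1).

The boundary map ∂_2: C_2 → C_1 sends each 2-simplex [p,q,r] to [q,r] − [p,r] + [p,q]. For instance
  ∂abe = be − ae + ab,
  ∂adf = df − af + ad.
This gives a 21×14 integer matrix of rank 13; reducing to Smith normal form yields diagonal entries (1,1,1,1,1,1,1,1,1,1,1,1,1).

From H_k ≅ ker(∂_k) / im(∂_{k+1}) we obtain:

  H_0: rank C_0 − rank ∂_1 = 7 − 6 = 1, and the invariant factors of ∂_1 are all 1, so H_0 ≅ Z.
  H_1: rank ker ∂_1 − rank ∂_2 = (21 − 6) − 13 = 2, and the invariant factors of ∂_2 are all 1, so H_1 ≅ Z^2.
  H_2: rank ker ∂_2 − rank ∂_3 = (14 − 13) − 0 = 1, and there is no ∂_3, so H_2 ≅ Z.

H_0 = Z,  H_1 = Z^2,  H_2 = Z.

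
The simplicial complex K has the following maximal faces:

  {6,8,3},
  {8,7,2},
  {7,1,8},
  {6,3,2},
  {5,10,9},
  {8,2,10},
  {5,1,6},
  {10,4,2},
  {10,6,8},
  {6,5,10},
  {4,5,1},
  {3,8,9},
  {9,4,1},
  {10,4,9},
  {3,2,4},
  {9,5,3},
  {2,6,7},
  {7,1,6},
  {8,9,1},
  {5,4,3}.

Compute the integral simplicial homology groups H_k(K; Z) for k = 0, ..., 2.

K has 10 vertices, 30 edges, 20 triangles.
rank ∂_0 = 0, rank ∂_1 = 9 ⇒ b_0 = 10 − 0 − 9 = 1; all invariant factors of ∂_1 are 1 so no torsion. So H_0 = Z.
rank ∂_1 = 9, rank ∂_2 = 20 ⇒ b_1 = 30 − 9 − 20 = 1; ∂_2 has invariant factor(s) [2] giving torsion. So H_1 = Z ⊕ Z/2.
rank ∂_2 = 20, rank ∂_3 = 0 ⇒ b_2 = 20 − 20 − 0 = 0. So H_2 = 0.

H_0 ≅ Z,  H_1 ≅ Z ⊕ Z/2,  H_2 = 0.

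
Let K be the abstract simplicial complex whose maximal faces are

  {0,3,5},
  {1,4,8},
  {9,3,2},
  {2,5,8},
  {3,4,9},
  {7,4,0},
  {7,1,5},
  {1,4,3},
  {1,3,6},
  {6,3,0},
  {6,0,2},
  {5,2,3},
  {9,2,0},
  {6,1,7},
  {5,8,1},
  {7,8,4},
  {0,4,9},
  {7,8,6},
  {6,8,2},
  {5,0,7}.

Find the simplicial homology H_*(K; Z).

H_0 ≅ Z,  H_1 ≅ Z ⊕ Z/2,  H_2 = 0.

K has 10 vertices, 30 edges, 20 triangles.
rank ∂_0 = 0, rank ∂_1 = 9 ⇒ b_0 = 10 − 0 − 9 = 1; all invariant factors of ∂_1 are 1 so no torsion. So H_0 = Z.
rank ∂_1 = 9, rank ∂_2 = 20 ⇒ b_1 = 30 − 9 − 20 = 1; ∂_2 has invariant factor(s) [2] giving torsion. So H_1 = Z ⊕ Z/2.
rank ∂_2 = 20, rank ∂_3 = 0 ⇒ b_2 = 20 − 20 − 0 = 0. So H_2 = 0.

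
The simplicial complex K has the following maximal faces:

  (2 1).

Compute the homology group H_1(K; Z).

H_1 = 0.

Fix the vertex order 1 < 2 and write every simplex with vertices in increasing order. Then dim K = 1 and the simplices of K are:

  0-simplices (2): [1], [2]
  1-simplices (1): [1,2]

so the chain groups are C_0 ≅ Z^2, C_1 ≅ Z^1.

Boundary ∂_1: C_1 → C_0 is given by ∂[p,q] = [q] − [p]. For instance
  ∂[1,2] = [2] − [1].
As a 2×1 matrix over Z this has rank 1, with invariant factors (1).

Reading off H_k = ker ∂_k / im ∂_{k+1}:

  H_1: rank ker ∂_1 − rank ∂_2 = (1 − 1) − 0 = 0, and there is no ∂_2, so H_1 = 0.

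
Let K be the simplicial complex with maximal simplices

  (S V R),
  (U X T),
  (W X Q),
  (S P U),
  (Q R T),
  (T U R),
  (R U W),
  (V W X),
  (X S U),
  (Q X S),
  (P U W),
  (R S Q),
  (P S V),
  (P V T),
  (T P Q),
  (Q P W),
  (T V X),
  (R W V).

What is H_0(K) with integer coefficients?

K has 9 vertices, 27 edges, 18 triangles.
rank ∂_0 = 0, rank ∂_1 = 8 ⇒ b_0 = 9 − 0 − 8 = 1; all invariant factors of ∂_1 are 1 so no torsion. So H_0 = Z.

H_0 ≅ Z.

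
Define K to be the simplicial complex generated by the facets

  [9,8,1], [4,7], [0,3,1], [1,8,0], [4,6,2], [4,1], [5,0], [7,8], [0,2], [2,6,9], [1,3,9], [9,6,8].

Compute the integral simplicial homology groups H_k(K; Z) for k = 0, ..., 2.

Take the total order 0 < 1 < 2 < 3 < 4 < 5 < 6 < 7 < 8 < 9 on the vertex set. Then K (dimension 2) consists of the simplices:

  0-simplices (10): [0], [1], [2], [3], [4], [5], [6], [7], [8], [9]
  1-simplices (19): [0,1], [0,2], [0,3], [0,5], [0,8], [1,3], [1,4], [1,8], [1,9], [2,4], [2,6], [2,9], [3,9], [4,6], [4,7], [6,8], [6,9], [7,8], [8,9]
  2-simplices (7): [0,1,3], [0,1,8], [1,3,9], [1,8,9], [2,4,6], [2,6,9], [6,8,9]

Hence C_0 ≅ Z^10, C_1 ≅ Z^19, C_2 ≅ Z^7.

The boundary map ∂_1: C_1 → C_0 sends each edge [p,q] (with p < q) to q − p.
This gives a 10×19 integer matrix of rank 9; reducing to Smith normal form yields diagonal entries (1,1,1,1,1,1,1,1,1).

Boundary ∂_2: C_2 → C_1 sends each 2-simplex [p,q,r] to [q,r] − [p,r] + [p,q]. For instance
  ∂[0,1,3] = [1,3] − [0,3] + [0,1],
  ∂[0,1,8] = [1,8] − [0,8] + [0,1].
The resulting 19×7 matrix has rank 7, and its Smith normal form has invariant factors (1,1,1,1,1,1,1).

Now H_k = ker ∂_k / im ∂_{k+1}, so:

  H_0: rank C_0 − rank ∂_1 = 10 − 9 = 1, and the invariant factors of ∂_1 are all 1, so H_0 = Z.
  H_1: rank ker ∂_1 − rank ∂_2 = (19 − 9) − 7 = 3, and the invariant factors of ∂_2 are all 1, so H_1 = Z^3.
  H_2: rank ker ∂_2 − rank ∂_3 = (7 − 7) − 0 = 0, and there is no ∂_3, so H_2 = 0.

As a check, the Euler characteristic is 10 − 19 + 7 = -2, which agrees with 1 − 3 + 0 = -2.

H_0 ≅ Z,  H_1 ≅ Z^3,  H_2 = 0.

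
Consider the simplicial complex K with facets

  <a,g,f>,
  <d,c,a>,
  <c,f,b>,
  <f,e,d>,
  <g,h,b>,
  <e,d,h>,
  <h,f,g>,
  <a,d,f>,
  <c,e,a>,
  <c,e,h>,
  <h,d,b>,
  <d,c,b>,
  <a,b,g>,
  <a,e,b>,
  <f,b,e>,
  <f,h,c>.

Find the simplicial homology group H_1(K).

H_1 = Z^2.

K has 8 vertices, 24 edges, 16 triangles.
rank ∂_1 = 7, rank ∂_2 = 15 ⇒ b_1 = 24 − 7 − 15 = 2; all invariant factors of ∂_2 are 1 so no torsion. So H_1 ≅ Z^2.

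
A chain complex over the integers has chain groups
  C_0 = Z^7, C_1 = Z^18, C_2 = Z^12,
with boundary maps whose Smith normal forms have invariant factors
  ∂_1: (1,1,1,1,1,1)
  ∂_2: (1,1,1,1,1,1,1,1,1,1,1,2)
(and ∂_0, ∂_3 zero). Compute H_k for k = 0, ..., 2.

H_0 ≅ Z,  H_1 ≅ Z/2,  H_2 = 0.

H_0: b_0 = 7 − 0 − 6 = 1; torsion from ∂_1 factors > 1: none. So H_0 ≅ Z.
H_1: b_1 = 18 − 6 − 12 = 0; torsion from ∂_2 factors > 1: [2]. So H_1 ≅ Z/2.
H_2: b_2 = 12 − 12 − 0 = 0; torsion from ∂_3 factors > 1: none. So H_2 ≅ 0.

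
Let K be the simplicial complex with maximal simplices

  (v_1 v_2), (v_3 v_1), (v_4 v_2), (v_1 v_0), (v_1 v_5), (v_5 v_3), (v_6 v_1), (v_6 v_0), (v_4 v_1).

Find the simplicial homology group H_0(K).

We work with the vertex ordering v_0 < v_1 < v_2 < v_3 < v_4 < v_5 < v_6. The simplices of K, each written with vertices in increasing order, are:

  0-simplices (7): [v_0], [v_1], [v_2], [v_3], [v_4], [v_5], [v_6]
  1-simplices (9): [v_0,v_1], [v_0,v_6], [v_1,v_2], [v_1,v_3], [v_1,v_4], [v_1,v_5], [v_1,v_6], [v_2,v_4], [v_3,v_5]

giving chain groups C_0 ≅ Z^7, C_1 ≅ Z^9.

The boundary map ∂_1: C_1 → C_0 maps an edge to its endpoints' difference, ∂[p,q] = q − p.
The resulting 7×9 matrix has rank 6, and its Smith normal form has invariant factors (1,1,1,1,1,1).

From H_k ≅ ker(∂_k) / im(∂_{k+1}) we obtain:

  H_0: rank C_0 − rank ∂_1 = 7 − 6 = 1, and the invariant factors of ∂_1 are all 1, so H_0 ≅ Z.

H_0 = Z.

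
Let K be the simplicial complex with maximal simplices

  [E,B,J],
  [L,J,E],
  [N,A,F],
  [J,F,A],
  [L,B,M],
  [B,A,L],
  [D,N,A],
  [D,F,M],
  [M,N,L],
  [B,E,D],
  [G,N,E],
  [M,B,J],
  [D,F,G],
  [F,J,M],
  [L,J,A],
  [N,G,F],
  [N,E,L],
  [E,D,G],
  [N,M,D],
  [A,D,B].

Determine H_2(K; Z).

Order the vertices as A < B < D < E < F < G < J < L < M < N. Listing each simplex with vertices in this order, K has dimension 2 with simplices:

  0-simplices (10): A, B, D, E, F, G, J, L, M, N
  1-simplices (30): AB, AD, AF, AJ, AL, AN, BD, BE, BJ, BL, BM, DE, DF, DG, DM, DN, EG, EJ, EL, EN, FG, FJ, FM, FN, GN, JL, JM, LM, LN, MN
  2-simplices (20): ABD, ABL, ADN, AFJ, AFN, AJL, BDE, BEJ, BJM, BLM, DEG, DFG, DFM, DMN, EGN, EJL, ELN, FGN, FJM, LMN

giving chain groups C_0 ≅ Z^10, C_1 ≅ Z^30, C_2 ≅ Z^20.

∂_1: C_1 → C_0 maps an edge to its endpoints' difference, ∂[p,q] = q − p.
This gives a 10×30 integer matrix of rank 9; reducing to Smith normal form yields diagonal entries (1,1,1,1,1,1,1,1,1).

Boundary ∂_2: C_2 → C_1 acts by ∂[p,q,r] = [q,r] − [p,r] + [p,q]. For instance
  ∂ELN = LN − EN + EL,
  ∂BDE = DE − BE + BD.
This gives a 30×20 integer matrix of rank 20; reducing to Smith normal form yields diagonal entries (1,1,1,1,1,1,1,1,1,1,1,1,1,1,1,1,1,1,1,2).

Computing H_k = (kernel of ∂_k) / (image of ∂_{k+1}):

  H_2: rank ker ∂_2 − rank ∂_3 = (20 − 20) − 0 = 0, and there is no ∂_3, so H_2 = 0.

(K is a triangulation of the Klein bottle.)

H_2 = 0.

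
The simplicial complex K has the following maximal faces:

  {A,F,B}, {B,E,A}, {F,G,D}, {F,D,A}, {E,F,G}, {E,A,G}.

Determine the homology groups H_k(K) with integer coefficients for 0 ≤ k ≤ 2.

H_0 = Z,  H_1 = Z,  H_2 = 0.

Order the vertices as A < B < D < E < F < G. Listing each simplex with vertices in this order, K has dimension 2 with simplices:

  0-simplices (6): A, B, D, E, F, G
  1-simplices (12): AB, AD, AE, AF, AG, BE, BF, DF, DG, EF, EG, FG
  2-simplices (6): ABE, ABF, ADF, AEG, DFG, EFG

so the chain groups are C_0 ≅ Z^6, C_1 ≅ Z^12, C_2 ≅ Z^6.

∂_1: C_1 → C_0 maps an edge to its endpoints' difference, ∂[p,q] = q − p. For instance
  ∂EF = F − E.
As a 6×12 matrix over Z this has rank 5, with invariant factors (1,1,1,1,1).

The boundary map ∂_2: C_2 → C_1 maps a triangle to the signed sum of its edges. For instance
  ∂ABF = BF − AF + AB,
  ∂ADF = DF − AF + AD.
As a 12×6 matrix over Z this has rank 6, with invariant factors (1,1,1,1,1,1).

Computing H_k = (kernel of ∂_k) / (image of ∂_{k+1}):

  H_0: rank C_0 − rank ∂_1 = 6 − 5 = 1, and the invariant factors of ∂_1 are all 1, so H_0 ≅ Z.
  H_1: rank ker ∂_1 − rank ∂_2 = (12 − 5) − 6 = 1, and the invariant factors of ∂_2 are all 1, so H_1 ≅ Z.
  H_2: rank ker ∂_2 − rank ∂_3 = (6 − 6) − 0 = 0, and there is no ∂_3, so H_2 ≅ 0.

(K is a triangulation of the cylinder S^1 x I.)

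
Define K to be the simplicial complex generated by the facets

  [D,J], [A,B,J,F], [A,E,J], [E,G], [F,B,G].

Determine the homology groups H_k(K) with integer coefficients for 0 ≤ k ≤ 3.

We work with the vertex ordering A < B < D < E < F < G < J. The simplices of K, each written with vertices in increasing order, are:

  0-simplices (7): A, B, D, E, F, G, J
  1-simplices (12): AB, AE, AF, AJ, BF, BG, BJ, DJ, EG, EJ, FG, FJ
  2-simplices (6): ABF, ABJ, AEJ, AFJ, BFG, BFJ
  3-simplices (1): ABFJ

Hence C_0 ≅ Z^7, C_1 ≅ Z^12, C_2 ≅ Z^6, C_3 ≅ Z^1.

The boundary map ∂_1: C_1 → C_0 maps an edge to its endpoints' difference, ∂[p,q] = q − p.
This gives a 7×12 integer matrix of rank 6; reducing to Smith normal form yields diagonal entries (1,1,1,1,1,1).

Boundary ∂_2: C_2 → C_1 acts by ∂[p,q,r] = [q,r] − [p,r] + [p,q]. For instance
  ∂ABJ = BJ − AJ + AB,
  ∂BFG = FG − BG + BF.
The resulting 12×6 matrix has rank 5, and its Smith normal form has invariant factors (1,1,1,1,1).

The boundary map ∂_3: C_3 → C_2 sends each 3-simplex σ to the alternating sum Σ_i (−1)^i (σ with its i-th vertex removed). For instance
  ∂ABFJ = BFJ − AFJ + ABJ − ABF.
The 6×1 boundary matrix has rank 1 and Smith normal form diag(1).

Reading off H_k = ker ∂_k / im ∂_{k+1}:

  H_0: rank C_0 − rank ∂_1 = 7 − 6 = 1, and the invariant factors of ∂_1 are all 1, so H_0 = Z.
  H_1: rank ker ∂_1 − rank ∂_2 = (12 − 6) − 5 = 1, and the invariant factors of ∂_2 are all 1, so H_1 = Z.
  H_2: rank ker ∂_2 − rank ∂_3 = (6 − 5) − 1 = 0, and the invariant factors of ∂_3 are all 1, so H_2 = 0.
  H_3: rank ker ∂_3 − rank ∂_4 = (1 − 1) − 0 = 0, and there is no ∂_4, so H_3 = 0.

As a check, the Euler characteristic is 7 − 12 + 6 − 1 = 0, which agrees with 1 − 1 + 0 − 0 = 0.

H_0 ≅ Z,  H_1 ≅ Z,  H_2 = 0,  H_3 = 0.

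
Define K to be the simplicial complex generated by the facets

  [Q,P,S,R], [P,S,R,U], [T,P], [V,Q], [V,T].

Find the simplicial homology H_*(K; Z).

Order the vertices as P < Q < R < S < T < U < V. Listing each simplex with vertices in this order, K has dimension 3 with simplices:

  0-simplices (7): P, Q, R, S, T, U, V
  1-simplices (12): PQ, PR, PS, PT, PU, QR, QS, QV, RS, RU, SU, TV
  2-simplices (7): PQR, PQS, PRS, PRU, PSU, QRS, RSU
  3-simplices (2): PQRS, PRSU

Hence C_0 ≅ Z^7, C_1 ≅ Z^12, C_2 ≅ Z^7, C_3 ≅ Z^2.

∂_1: C_1 → C_0 is given by ∂[p,q] = [q] − [p]. For instance
  ∂QS = S − Q.
The resulting 7×12 matrix has rank 6, and its Smith normal form has invariant factors (1,1,1,1,1,1).

Boundary ∂_2: C_2 → C_1 acts by ∂[p,q,r] = [q,r] − [p,r] + [p,q]. For instance
  ∂RSU = SU − RU + RS,
  ∂PQS = QS − PS + PQ.
This gives a 12×7 integer matrix of rank 5; reducing to Smith normal form yields diagonal entries (1,1,1,1,1).

∂_3: C_3 → C_2 sends each 3-simplex σ to the alternating sum Σ_i (−1)^i (σ with its i-th vertex removed). For instance
  ∂PRSU = RSU − PSU + PRU − PRS,
  ∂PQRS = QRS − PRS + PQS − PQR.
The resulting 7×2 matrix has rank 2, and its Smith normal form has invariant factors (1,1).

Computing H_k = (kernel of ∂_k) / (image of ∂_{k+1}):

  H_0: rank C_0 − rank ∂_1 = 7 − 6 = 1, and the invariant factors of ∂_1 are all 1, so H_0 ≅ Z.
  H_1: rank ker ∂_1 − rank ∂_2 = (12 − 6) − 5 = 1, and the invariant factors of ∂_2 are all 1, so H_1 ≅ Z.
  H_2: rank ker ∂_2 − rank ∂_3 = (7 − 5) − 2 = 0, and the invariant factors of ∂_3 are all 1, so H_2 ≅ 0.
  H_3: rank ker ∂_3 − rank ∂_4 = (2 − 2) − 0 = 0, and there is no ∂_4, so H_3 ≅ 0.

As a check, the Euler characteristic is 7 − 12 + 7 − 2 = 0, which agrees with 1 − 1 + 0 − 0 = 0.

H_0 = Z,  H_1 = Z,  H_2 = 0,  H_3 = 0.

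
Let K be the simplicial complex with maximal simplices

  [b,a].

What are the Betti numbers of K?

b_0 = 1, b_1 = 0.

K has 2 vertices, 1 edge.
rank ∂_0 = 0, rank ∂_1 = 1 ⇒ b_0 = 2 − 0 − 1 = 1; all invariant factors of ∂_1 are 1 so no torsion. So H_0 = Z.
rank ∂_1 = 1, rank ∂_2 = 0 ⇒ b_1 = 1 − 1 − 0 = 0. So H_1 = 0.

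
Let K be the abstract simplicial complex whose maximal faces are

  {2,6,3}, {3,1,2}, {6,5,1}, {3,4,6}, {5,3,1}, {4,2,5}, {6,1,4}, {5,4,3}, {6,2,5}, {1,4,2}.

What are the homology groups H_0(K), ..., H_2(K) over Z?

H_0 = Z,  H_1 = Z/2,  H_2 = 0.

Fix the vertex order 1 < 2 < 3 < 4 < 5 < 6 and write every simplex with vertices in increasing order. Then dim K = 2 and the simplices of K are:

  0-simplices (6): [1], [2], [3], [4], [5], [6]
  1-simplices (15): [1,2], [1,3], [1,4], [1,5], [1,6], [2,3], [2,4], [2,5], [2,6], [3,4], [3,5], [3,6], [4,5], [4,6], [5,6]
  2-simplices (10): [1,2,3], [1,2,4], [1,3,5], [1,4,6], [1,5,6], [2,3,6], [2,4,5], [2,5,6], [3,4,5], [3,4,6]

so the chain groups are C_0 ≅ Z^6, C_1 ≅ Z^15, C_2 ≅ Z^10.

The boundary map ∂_1: C_1 → C_0 maps an edge to its endpoints' difference, ∂[p,q] = q − p. For instance
  ∂[2,6] = [6] − [2].
This gives a 6×15 integer matrix of rank 5; reducing to Smith normal form yields diagonal entries (1,1,1,1,1).

∂_2: C_2 → C_1 maps a triangle to the signed sum of its edges. For instance
  ∂[1,2,4] = [2,4] − [1,4] + [1,2],
  ∂[1,5,6] = [5,6] − [1,6] + [1,5].
The resulting 15×10 matrix has rank 10, and its Smith normal form has invariant factors (1,1,1,1,1,1,1,1,1,2).

Computing H_k = (kernel of ∂_k) / (image of ∂_{k+1}):

  H_0: rank C_0 − rank ∂_1 = 6 − 5 = 1, and the invariant factors of ∂_1 are all 1, so H_0 = Z.
  H_1: rank ker ∂_1 − rank ∂_2 = (15 − 5) − 10 = 0, and ∂_2 has invariant factor 2 > 1, so H_1 = Z/2.
  H_2: rank ker ∂_2 − rank ∂_3 = (10 − 10) − 0 = 0, and there is no ∂_3, so H_2 = 0.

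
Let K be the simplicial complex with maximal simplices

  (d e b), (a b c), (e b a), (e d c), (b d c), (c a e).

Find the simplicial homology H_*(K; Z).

K has 5 vertices, 9 edges, 6 triangles.
rank ∂_0 = 0, rank ∂_1 = 4 ⇒ b_0 = 5 − 0 − 4 = 1; all invariant factors of ∂_1 are 1 so no torsion. So H_0 ≅ Z.
rank ∂_1 = 4, rank ∂_2 = 5 ⇒ b_1 = 9 − 4 − 5 = 0; all invariant factors of ∂_2 are 1 so no torsion. So H_1 ≅ 0.
rank ∂_2 = 5, rank ∂_3 = 0 ⇒ b_2 = 6 − 5 − 0 = 1. So H_2 ≅ Z.

H_0 ≅ Z,  H_1 = 0,  H_2 ≅ Z.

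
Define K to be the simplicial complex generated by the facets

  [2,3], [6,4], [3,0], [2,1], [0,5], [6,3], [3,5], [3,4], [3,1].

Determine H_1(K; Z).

H_1 ≅ Z^3.

We work with the vertex ordering 0 < 1 < 2 < 3 < 4 < 5 < 6. The simplices of K, each written with vertices in increasing order, are:

  0-simplices (7): [0], [1], [2], [3], [4], [5], [6]
  1-simplices (9): [0,3], [0,5], [1,2], [1,3], [2,3], [3,4], [3,5], [3,6], [4,6]

so the chain groups are C_0 ≅ Z^7, C_1 ≅ Z^9.

∂_1: C_1 → C_0 is given by ∂[p,q] = [q] − [p]. For instance
  ∂[0,5] = [5] − [0].
The resulting 7×9 matrix has rank 6, and its Smith normal form has invariant factors (1,1,1,1,1,1).

Reading off H_k = ker ∂_k / im ∂_{k+1}:

  H_1: rank ker ∂_1 − rank ∂_2 = (9 − 6) − 0 = 3, and there is no ∂_2, so H_1 = Z^3.

(K is a triangulation of a wedge of 3 circles.)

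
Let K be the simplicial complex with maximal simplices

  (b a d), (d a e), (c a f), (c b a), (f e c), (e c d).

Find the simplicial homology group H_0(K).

Order the vertices as a < b < c < d < e < f. Listing each simplex with vertices in this order, K has dimension 2 with simplices:

  0-simplices (6): a, b, c, d, e, f
  1-simplices (12): ab, ac, ad, ae, af, bc, bd, cd, ce, cf, de, ef
  2-simplices (6): abc, abd, acf, ade, cde, cef

giving chain groups C_0 ≅ Z^6, C_1 ≅ Z^12, C_2 ≅ Z^6.

Boundary ∂_1: C_1 → C_0 maps an edge to its endpoints' difference, ∂[p,q] = q − p.
The resulting 6×12 matrix has rank 5, and its Smith normal form has invariant factors (1,1,1,1,1).

The boundary map ∂_2: C_2 → C_1 maps a triangle to the signed sum of its edges. For instance
  ∂cde = de − ce + cd,
  ∂ade = de − ae + ad.
The 12×6 boundary matrix has rank 6 and Smith normal form diag(1,1,1,1,1,1).

Now H_k = ker ∂_k / im ∂_{k+1}, so:

  H_0: rank C_0 − rank ∂_1 = 6 − 5 = 1, and the invariant factors of ∂_1 are all 1, so H_0 ≅ Z.

H_0 ≅ Z.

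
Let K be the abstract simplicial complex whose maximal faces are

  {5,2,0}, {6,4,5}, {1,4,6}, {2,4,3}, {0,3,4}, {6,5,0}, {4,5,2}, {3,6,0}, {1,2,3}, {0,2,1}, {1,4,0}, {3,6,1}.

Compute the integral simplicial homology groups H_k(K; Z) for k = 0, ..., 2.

Take the total order 0 < 1 < 2 < 3 < 4 < 5 < 6 on the vertex set. Then K (dimension 2) consists of the simplices:

  0-simplices (7): [0], [1], [2], [3], [4], [5], [6]
  1-simplices (18): [0,1], [0,2], [0,3], [0,4], [0,5], [0,6], [1,2], [1,3], [1,4], [1,6], [2,3], [2,4], [2,5], [3,4], [3,6], [4,5], [4,6], [5,6]
  2-simplices (12): [0,1,2], [0,1,4], [0,2,5], [0,3,4], [0,3,6], [0,5,6], [1,2,3], [1,3,6], [1,4,6], [2,3,4], [2,4,5], [4,5,6]

giving chain groups C_0 ≅ Z^7, C_1 ≅ Z^18, C_2 ≅ Z^12.

∂_1: C_1 → C_0 sends each edge [p,q] (with p < q) to q − p. For instance
  ∂[3,6] = [6] − [3].
The resulting 7×18 matrix has rank 6, and its Smith normal form has invariant factors (1,1,1,1,1,1).

Boundary ∂_2: C_2 → C_1 maps a triangle to the signed sum of its edges. For instance
  ∂[0,5,6] = [5,6] − [0,6] + [0,5],
  ∂[2,3,4] = [3,4] − [2,4] + [2,3].
This gives a 18×12 integer matrix of rank 12; reducing to Smith normal form yields diagonal entries (1,1,1,1,1,1,1,1,1,1,1,2).

Now H_k = ker ∂_k / im ∂_{k+1}, so:

  H_0: rank C_0 − rank ∂_1 = 7 − 6 = 1, and the invariant factors of ∂_1 are all 1, so H_0 = Z.
  H_1: rank ker ∂_1 − rank ∂_2 = (18 − 6) − 12 = 0, and ∂_2 has invariant factor 2 > 1, so H_1 = Z/2.
  H_2: rank ker ∂_2 − rank ∂_3 = (12 − 12) − 0 = 0, and there is no ∂_3, so H_2 = 0.

(K is a triangulation of the real projective plane RP^2.)

H_0 ≅ Z,  H_1 ≅ Z/2,  H_2 = 0.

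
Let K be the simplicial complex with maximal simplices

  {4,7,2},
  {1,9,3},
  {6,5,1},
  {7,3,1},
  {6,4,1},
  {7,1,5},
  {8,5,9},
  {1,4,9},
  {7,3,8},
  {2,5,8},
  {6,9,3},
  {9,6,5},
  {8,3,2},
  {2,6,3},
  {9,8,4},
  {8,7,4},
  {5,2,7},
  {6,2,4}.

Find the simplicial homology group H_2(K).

H_2 = 0.

We work with the vertex ordering 1 < 2 < 3 < 4 < 5 < 6 < 7 < 8 < 9. The simplices of K, each written with vertices in increasing order, are:

  0-simplices (9): [1], [2], [3], [4], [5], [6], [7], [8], [9]
  1-simplices (27): (27 of them)
  2-simplices (18): [1,3,7], [1,3,9], [1,4,6], [1,4,9], [1,5,6], [1,5,7], [2,3,6], [2,3,8], [2,4,6], [2,4,7], [2,5,7], [2,5,8], [3,6,9], [3,7,8], [4,7,8], [4,8,9], [5,6,9], [5,8,9]

giving chain groups C_0 ≅ Z^9, C_1 ≅ Z^27, C_2 ≅ Z^18.

The boundary map ∂_1: C_1 → C_0 maps an edge to its endpoints' difference, ∂[p,q] = q − p.
The resulting 9×27 matrix has rank 8, and its Smith normal form has invariant factors (1,1,1,1,1,1,1,1).

The boundary map ∂_2: C_2 → C_1 sends each 2-simplex [p,q,r] to [q,r] − [p,r] + [p,q]. For instance
  ∂[2,5,8] = [5,8] − [2,8] + [2,5],
  ∂[4,7,8] = [7,8] − [4,8] + [4,7].
This gives a 27×18 integer matrix of rank 18; reducing to Smith normal form yields diagonal entries (1,1,1,1,1,1,1,1,1,1,1,1,1,1,1,1,1,2).

Computing H_k = (kernel of ∂_k) / (image of ∂_{k+1}):

  H_2: rank ker ∂_2 − rank ∂_3 = (18 − 18) − 0 = 0, and there is no ∂_3, so H_2 = 0.

(K is a triangulation of the Klein bottle.)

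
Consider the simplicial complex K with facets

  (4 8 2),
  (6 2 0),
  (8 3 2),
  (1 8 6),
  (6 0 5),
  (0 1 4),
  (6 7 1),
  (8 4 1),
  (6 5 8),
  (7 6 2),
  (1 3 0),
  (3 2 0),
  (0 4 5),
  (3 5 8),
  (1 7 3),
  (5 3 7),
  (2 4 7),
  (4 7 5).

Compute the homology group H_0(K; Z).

Fix the vertex order 0 < 1 < 2 < 3 < 4 < 5 < 6 < 7 < 8 and write every simplex with vertices in increasing order. Then dim K = 2 and the simplices of K are:

  0-simplices (9): [0], [1], [2], [3], [4], [5], [6], [7], [8]
  1-simplices (27): (27 of them)
  2-simplices (18): [0,1,3], [0,1,4], [0,2,3], [0,2,6], [0,4,5], [0,5,6], [1,3,7], [1,4,8], [1,6,7], [1,6,8], [2,3,8], [2,4,7], [2,4,8], [2,6,7], [3,5,7], [3,5,8], [4,5,7], [5,6,8]

Hence C_0 ≅ Z^9, C_1 ≅ Z^27, C_2 ≅ Z^18.

Boundary ∂_1: C_1 → C_0 maps an edge to its endpoints' difference, ∂[p,q] = q − p. For instance
  ∂[0,5] = [5] − [0].
The resulting 9×27 matrix has rank 8, and its Smith normal form has invariant factors (1,1,1,1,1,1,1,1).

∂_2: C_2 → C_1 acts by ∂[p,q,r] = [q,r] − [p,r] + [p,q]. For instance
  ∂[0,1,4] = [1,4] − [0,4] + [0,1],
  ∂[2,3,8] = [3,8] − [2,8] + [2,3].
The 27×18 boundary matrix has rank 17 and Smith normal form diag(1,1,1,1,1,1,1,1,1,1,1,1,1,1,1,1,1).

From H_k ≅ ker(∂_k) / im(∂_{k+1}) we obtain:

  H_0: rank C_0 − rank ∂_1 = 9 − 8 = 1, and the invariant factors of ∂_1 are all 1, so H_0 ≅ Z.

H_0 ≅ Z.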